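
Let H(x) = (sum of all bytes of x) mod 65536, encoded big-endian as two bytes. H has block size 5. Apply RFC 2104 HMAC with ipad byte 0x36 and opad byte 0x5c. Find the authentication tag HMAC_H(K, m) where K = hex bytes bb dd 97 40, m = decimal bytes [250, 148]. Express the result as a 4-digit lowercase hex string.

0302

Key hex bytes bb dd 97 40 is 4 bytes ≤ B = 5; zero-pad to 5 bytes: K' = bb dd 97 40 00.
K' ⊕ ipad = 8d eb a1 76 36.  K' ⊕ opad = e7 81 cb 1c 5c.
Inner input = (K'⊕ipad) ∥ m = 8d eb a1 76 36 ∥ fa 94.
Inner hash: sum = 141+235+161+118+54+250+148 = 1107 → 04 53.
Outer input = (K'⊕opad) ∥ inner = e7 81 cb 1c 5c ∥ 04 53.
Outer hash (tag): sum = 231+129+203+28+92+4+83 = 770 → 03 02.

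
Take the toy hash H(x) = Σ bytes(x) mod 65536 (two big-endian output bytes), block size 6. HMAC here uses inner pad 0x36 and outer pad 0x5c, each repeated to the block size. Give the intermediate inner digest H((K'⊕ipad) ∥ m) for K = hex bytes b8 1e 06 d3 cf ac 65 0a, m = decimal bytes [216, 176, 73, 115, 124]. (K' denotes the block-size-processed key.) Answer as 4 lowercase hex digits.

Key hex bytes b8 1e 06 d3 cf ac 65 0a is 8 bytes > B = 6, so hash it first: H(key) = 03 99, then zero-pad to 6 bytes: K' = 03 99 00 00 00 00.
K' ⊕ ipad = 35 af 36 36 36 36.
Inner input = 35 af 36 36 36 36 ∥ d8 b0 49 73 7c.
Inner hash: sum = 53+175+54+54+54+54+216+176+73+115+124 = 1148 → 04 7c.

047c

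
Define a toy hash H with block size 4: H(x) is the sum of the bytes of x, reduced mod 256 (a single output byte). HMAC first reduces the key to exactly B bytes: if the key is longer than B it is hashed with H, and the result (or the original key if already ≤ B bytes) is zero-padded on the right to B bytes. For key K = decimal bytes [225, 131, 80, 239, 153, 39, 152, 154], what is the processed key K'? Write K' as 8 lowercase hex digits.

95000000

|K| = 8 > B = 4, so first hash the key.
H(K): sum = 225+131+80+239+153+39+152+154 = 1173; mod 256 = 149 → 95.
Zero-pad H(K) = 95 to 4 bytes: K' = 95 00 00 00.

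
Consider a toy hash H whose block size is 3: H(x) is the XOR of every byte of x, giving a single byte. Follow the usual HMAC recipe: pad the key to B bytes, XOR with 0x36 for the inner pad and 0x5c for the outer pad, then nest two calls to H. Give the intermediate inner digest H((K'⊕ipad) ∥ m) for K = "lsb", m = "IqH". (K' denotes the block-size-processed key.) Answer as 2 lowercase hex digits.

3b

Key "lsb" = 6c 73 62 is exactly B = 3 bytes: K' = 6c 73 62.
K' ⊕ ipad = 5a 45 54.
Inner input = 5a 45 54 ∥ 49 71 48.
Inner hash: XOR 5a⊕45⊕54⊕49⊕71⊕48 = 3b.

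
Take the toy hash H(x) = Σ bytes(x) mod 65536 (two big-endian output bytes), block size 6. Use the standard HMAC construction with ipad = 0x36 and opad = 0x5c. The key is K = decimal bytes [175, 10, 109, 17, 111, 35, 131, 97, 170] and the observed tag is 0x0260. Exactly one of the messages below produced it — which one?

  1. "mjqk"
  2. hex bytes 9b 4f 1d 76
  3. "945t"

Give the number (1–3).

3

Key decimal bytes [175, 10, 109, 17, 111, 35, 131, 97, 170] = af 0a 6d 11 6f 23 83 61 aa is 9 bytes > B = 6, so hash it first: H(key) = 03 57, then zero-pad to 6 bytes: K' = 03 57 00 00 00 00.
K' ⊕ ipad = 35 61 36 36 36 36; K' ⊕ opad = 5f 0b 5c 5c 5c 5c.
m1: inner = H(35 61 36 36 36 36 6d 6a 71 6b) = 03 21; tag = H(5f 0b 5c 5c 5c 5c 03 21) = 01fe
m2: inner = H(35 61 36 36 36 36 9b 4f 1d 76) = 02 eb; tag = H(5f 0b 5c 5c 5c 5c 02 eb) = 02c7
m3: inner = H(35 61 36 36 36 36 39 34 35 74) = 02 84; tag = H(5f 0b 5c 5c 5c 5c 02 84) = 0260 ← matches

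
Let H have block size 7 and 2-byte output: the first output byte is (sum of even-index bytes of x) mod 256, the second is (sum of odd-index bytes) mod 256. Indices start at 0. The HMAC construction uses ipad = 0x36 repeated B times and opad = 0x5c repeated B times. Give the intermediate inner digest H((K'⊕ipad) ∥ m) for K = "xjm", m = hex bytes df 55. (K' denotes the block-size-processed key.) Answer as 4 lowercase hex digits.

6aa7

Key "xjm" = 78 6a 6d is 3 bytes ≤ B = 7; zero-pad to 7 bytes: K' = 78 6a 6d 00 00 00 00.
K' ⊕ ipad = 4e 5c 5b 36 36 36 36.
Inner input = 4e 5c 5b 36 36 36 36 ∥ df 55.
Inner hash: even-index sum = 362 mod 256 = 106; odd-index sum = 423 mod 256 = 167 → 6a a7.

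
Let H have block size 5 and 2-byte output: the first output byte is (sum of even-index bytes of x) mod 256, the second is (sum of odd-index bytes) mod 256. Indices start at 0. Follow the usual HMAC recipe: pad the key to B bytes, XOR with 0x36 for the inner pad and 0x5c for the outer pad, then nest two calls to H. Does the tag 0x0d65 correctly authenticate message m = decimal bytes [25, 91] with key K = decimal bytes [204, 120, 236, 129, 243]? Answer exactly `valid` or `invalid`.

Key decimal bytes [204, 120, 236, 129, 243] = cc 78 ec 81 f3 is exactly B = 5 bytes: K' = cc 78 ec 81 f3.
K' ⊕ ipad = fa 4e da b7 c5; K' ⊕ opad = 90 24 b0 dd af.
Inner hash: even-index sum = 756 mod 256 = 244; odd-index sum = 286 mod 256 = 30 → f4 1e.
Outer hash (recomputed tag): even-index sum = 525 mod 256 = 13; odd-index sum = 501 mod 256 = 245 → 0d f5.
Recomputed tag = 0df5; claimed = 0d65 → mismatch.

invalid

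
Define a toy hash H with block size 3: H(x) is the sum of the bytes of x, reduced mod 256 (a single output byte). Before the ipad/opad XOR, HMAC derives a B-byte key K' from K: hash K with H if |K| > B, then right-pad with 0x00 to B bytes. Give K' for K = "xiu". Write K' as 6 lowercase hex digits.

Key "xiu" = 78 69 75 is exactly B = 3 bytes: K' = 78 69 75.

786975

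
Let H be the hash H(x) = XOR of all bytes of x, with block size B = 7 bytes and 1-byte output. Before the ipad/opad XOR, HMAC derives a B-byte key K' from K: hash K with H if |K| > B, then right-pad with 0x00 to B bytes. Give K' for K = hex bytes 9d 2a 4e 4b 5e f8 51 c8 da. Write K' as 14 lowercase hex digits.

57000000000000

|K| = 9 > B = 7, so first hash the key.
H(K): XOR 9d⊕2a⊕4e⊕4b⊕5e⊕f8⊕51⊕c8⊕da = 57.
Zero-pad H(K) = 57 to 7 bytes: K' = 57 00 00 00 00 00 00.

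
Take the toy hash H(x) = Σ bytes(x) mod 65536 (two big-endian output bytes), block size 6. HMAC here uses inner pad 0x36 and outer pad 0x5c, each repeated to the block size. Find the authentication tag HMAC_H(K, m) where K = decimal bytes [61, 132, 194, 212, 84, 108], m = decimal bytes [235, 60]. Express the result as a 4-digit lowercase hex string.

0311

Key decimal bytes [61, 132, 194, 212, 84, 108] = 3d 84 c2 d4 54 6c is exactly B = 6 bytes: K' = 3d 84 c2 d4 54 6c.
K' ⊕ ipad = 0b b2 f4 e2 62 5a.  K' ⊕ opad = 61 d8 9e 88 08 30.
Inner input = (K'⊕ipad) ∥ m = 0b b2 f4 e2 62 5a ∥ eb 3c.
Inner hash: sum = 11+178+244+226+98+90+235+60 = 1142 → 04 76.
Outer input = (K'⊕opad) ∥ inner = 61 d8 9e 88 08 30 ∥ 04 76.
Outer hash (tag): sum = 97+216+158+136+8+48+4+118 = 785 → 03 11.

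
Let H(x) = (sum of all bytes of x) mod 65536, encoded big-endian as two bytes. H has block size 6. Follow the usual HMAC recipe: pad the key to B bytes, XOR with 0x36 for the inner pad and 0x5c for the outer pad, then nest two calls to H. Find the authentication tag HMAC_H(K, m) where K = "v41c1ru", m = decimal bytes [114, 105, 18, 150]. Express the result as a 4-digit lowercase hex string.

Key "v41c1ru" = 76 34 31 63 31 72 75 is 7 bytes > B = 6, so hash it first: H(key) = 02 56, then zero-pad to 6 bytes: K' = 02 56 00 00 00 00.
K' ⊕ ipad = 34 60 36 36 36 36.  K' ⊕ opad = 5e 0a 5c 5c 5c 5c.
Inner input = (K'⊕ipad) ∥ m = 34 60 36 36 36 36 ∥ 72 69 12 96.
Inner hash: sum = 52+96+54+54+54+54+114+105+18+150 = 751 → 02 ef.
Outer input = (K'⊕opad) ∥ inner = 5e 0a 5c 5c 5c 5c ∥ 02 ef.
Outer hash (tag): sum = 94+10+92+92+92+92+2+239 = 713 → 02 c9.

02c9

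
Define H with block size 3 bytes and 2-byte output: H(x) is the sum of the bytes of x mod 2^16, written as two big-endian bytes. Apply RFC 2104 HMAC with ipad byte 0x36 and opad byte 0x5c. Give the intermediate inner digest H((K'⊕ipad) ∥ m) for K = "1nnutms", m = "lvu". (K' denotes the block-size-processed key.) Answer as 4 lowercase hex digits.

02a1

Key "1nnutms" = 31 6e 6e 75 74 6d 73 is 7 bytes > B = 3, so hash it first: H(key) = 02 d6, then zero-pad to 3 bytes: K' = 02 d6 00.
K' ⊕ ipad = 34 e0 36.
Inner input = 34 e0 36 ∥ 6c 76 75.
Inner hash: sum = 52+224+54+108+118+117 = 673 → 02 a1.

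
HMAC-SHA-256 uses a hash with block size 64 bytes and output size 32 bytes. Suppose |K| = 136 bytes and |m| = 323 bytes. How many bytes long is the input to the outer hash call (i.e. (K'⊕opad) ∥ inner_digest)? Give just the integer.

Key is 136 > 64 bytes, so it is hashed to 32 bytes then zero-padded to 64: |K'| = 64.
Outer input = (K'⊕opad) ∥ H(inner) → 64 + 32 = 96 bytes.

96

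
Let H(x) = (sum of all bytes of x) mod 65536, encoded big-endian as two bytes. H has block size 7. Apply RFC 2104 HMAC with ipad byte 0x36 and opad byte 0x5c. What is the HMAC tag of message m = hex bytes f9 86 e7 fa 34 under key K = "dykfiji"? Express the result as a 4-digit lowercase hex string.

Key "dykfiji" = 64 79 6b 66 69 6a 69 is exactly B = 7 bytes: K' = 64 79 6b 66 69 6a 69.
K' ⊕ ipad = 52 4f 5d 50 5f 5c 5f.  K' ⊕ opad = 38 25 37 3a 35 36 35.
Inner input = (K'⊕ipad) ∥ m = 52 4f 5d 50 5f 5c 5f ∥ f9 86 e7 fa 34.
Inner hash: sum = 82+79+93+80+95+92+95+249+134+231+250+52 = 1532 → 05 fc.
Outer input = (K'⊕opad) ∥ inner = 38 25 37 3a 35 36 35 ∥ 05 fc.
Outer hash (tag): sum = 56+37+55+58+53+54+53+5+252 = 623 → 02 6f.

026f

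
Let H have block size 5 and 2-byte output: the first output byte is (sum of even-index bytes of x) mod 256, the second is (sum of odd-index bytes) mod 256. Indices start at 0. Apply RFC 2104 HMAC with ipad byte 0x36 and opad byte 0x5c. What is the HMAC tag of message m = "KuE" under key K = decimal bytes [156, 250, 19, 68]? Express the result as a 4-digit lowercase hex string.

Key decimal bytes [156, 250, 19, 68] = 9c fa 13 44 is 4 bytes ≤ B = 5; zero-pad to 5 bytes: K' = 9c fa 13 44 00.
K' ⊕ ipad = aa cc 25 72 36.  K' ⊕ opad = c0 a6 4f 18 5c.
Inner input = (K'⊕ipad) ∥ m = aa cc 25 72 36 ∥ 4b 75 45.
Inner hash: even-index sum = 378 mod 256 = 122; odd-index sum = 462 mod 256 = 206 → 7a ce.
Outer input = (K'⊕opad) ∥ inner = c0 a6 4f 18 5c ∥ 7a ce.
Outer hash (tag): even-index sum = 569 mod 256 = 57; odd-index sum = 312 mod 256 = 56 → 39 38.

3938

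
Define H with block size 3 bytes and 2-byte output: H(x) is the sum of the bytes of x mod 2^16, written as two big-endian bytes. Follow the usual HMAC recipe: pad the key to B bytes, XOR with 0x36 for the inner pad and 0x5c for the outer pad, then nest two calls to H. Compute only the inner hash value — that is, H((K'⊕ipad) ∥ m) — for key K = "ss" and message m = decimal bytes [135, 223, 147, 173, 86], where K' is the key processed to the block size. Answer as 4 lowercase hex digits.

03bc

Key "ss" = 73 73 is 2 bytes ≤ B = 3; zero-pad to 3 bytes: K' = 73 73 00.
K' ⊕ ipad = 45 45 36.
Inner input = 45 45 36 ∥ 87 df 93 ad 56.
Inner hash: sum = 69+69+54+135+223+147+173+86 = 956 → 03 bc.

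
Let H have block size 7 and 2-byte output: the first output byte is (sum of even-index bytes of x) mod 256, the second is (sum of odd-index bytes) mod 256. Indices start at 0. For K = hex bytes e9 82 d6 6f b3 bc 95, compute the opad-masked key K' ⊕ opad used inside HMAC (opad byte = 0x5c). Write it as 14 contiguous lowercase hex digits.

Key hex bytes e9 82 d6 6f b3 bc 95 is exactly B = 7 bytes: K' = e9 82 d6 6f b3 bc 95.
XOR each byte with 0x5c: e9⊕5c=b5, 82⊕5c=de, d6⊕5c=8a, 6f⊕5c=33, b3⊕5c=ef, bc⊕5c=e0, 95⊕5c=c9.

b5de8a33efe0c9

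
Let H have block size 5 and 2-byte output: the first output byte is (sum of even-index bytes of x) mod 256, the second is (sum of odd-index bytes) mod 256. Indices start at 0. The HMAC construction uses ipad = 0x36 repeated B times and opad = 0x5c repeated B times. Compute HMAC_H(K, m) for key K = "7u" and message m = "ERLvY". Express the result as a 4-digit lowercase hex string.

Key "7u" = 37 75 is 2 bytes ≤ B = 5; zero-pad to 5 bytes: K' = 37 75 00 00 00.
K' ⊕ ipad = 01 43 36 36 36.  K' ⊕ opad = 6b 29 5c 5c 5c.
Inner input = (K'⊕ipad) ∥ m = 01 43 36 36 36 ∥ 45 52 4c 76 59.
Inner hash: even-index sum = 309 mod 256 = 53; odd-index sum = 355 mod 256 = 99 → 35 63.
Outer input = (K'⊕opad) ∥ inner = 6b 29 5c 5c 5c ∥ 35 63.
Outer hash (tag): even-index sum = 390 mod 256 = 134; odd-index sum = 186 mod 256 = 186 → 86 ba.

86ba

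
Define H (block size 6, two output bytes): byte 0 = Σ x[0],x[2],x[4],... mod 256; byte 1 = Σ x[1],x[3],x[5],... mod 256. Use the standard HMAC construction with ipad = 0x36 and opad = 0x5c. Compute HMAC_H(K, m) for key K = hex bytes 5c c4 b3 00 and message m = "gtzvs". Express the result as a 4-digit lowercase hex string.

Key hex bytes 5c c4 b3 00 is 4 bytes ≤ B = 6; zero-pad to 6 bytes: K' = 5c c4 b3 00 00 00.
K' ⊕ ipad = 6a f2 85 36 36 36.  K' ⊕ opad = 00 98 ef 5c 5c 5c.
Inner input = (K'⊕ipad) ∥ m = 6a f2 85 36 36 36 ∥ 67 74 7a 76 73.
Inner hash: even-index sum = 633 mod 256 = 121; odd-index sum = 584 mod 256 = 72 → 79 48.
Outer input = (K'⊕opad) ∥ inner = 00 98 ef 5c 5c 5c ∥ 79 48.
Outer hash (tag): even-index sum = 452 mod 256 = 196; odd-index sum = 408 mod 256 = 152 → c4 98.

c498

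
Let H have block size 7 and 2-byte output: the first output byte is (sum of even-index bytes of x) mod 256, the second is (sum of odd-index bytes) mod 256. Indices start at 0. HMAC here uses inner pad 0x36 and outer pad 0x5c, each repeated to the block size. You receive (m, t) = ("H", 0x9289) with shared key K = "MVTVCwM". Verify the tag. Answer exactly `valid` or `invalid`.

invalid

Key "MVTVCwM" = 4d 56 54 56 43 77 4d is exactly B = 7 bytes: K' = 4d 56 54 56 43 77 4d.
K' ⊕ ipad = 7b 60 62 60 75 41 7b; K' ⊕ opad = 11 0a 08 0a 1f 2b 11.
Inner hash: even-index sum = 461 mod 256 = 205; odd-index sum = 329 mod 256 = 73 → cd 49.
Outer hash (recomputed tag): even-index sum = 146 mod 256 = 146; odd-index sum = 268 mod 256 = 12 → 92 0c.
Recomputed tag = 920c; claimed = 9289 → mismatch.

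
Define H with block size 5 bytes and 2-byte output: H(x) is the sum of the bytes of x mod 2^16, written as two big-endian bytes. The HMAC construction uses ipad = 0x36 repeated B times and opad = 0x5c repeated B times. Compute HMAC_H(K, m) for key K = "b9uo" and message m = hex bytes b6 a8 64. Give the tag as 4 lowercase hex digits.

Key "b9uo" = 62 39 75 6f is 4 bytes ≤ B = 5; zero-pad to 5 bytes: K' = 62 39 75 6f 00.
K' ⊕ ipad = 54 0f 43 59 36.  K' ⊕ opad = 3e 65 29 33 5c.
Inner input = (K'⊕ipad) ∥ m = 54 0f 43 59 36 ∥ b6 a8 64.
Inner hash: sum = 84+15+67+89+54+182+168+100 = 759 → 02 f7.
Outer input = (K'⊕opad) ∥ inner = 3e 65 29 33 5c ∥ 02 f7.
Outer hash (tag): sum = 62+101+41+51+92+2+247 = 596 → 02 54.

0254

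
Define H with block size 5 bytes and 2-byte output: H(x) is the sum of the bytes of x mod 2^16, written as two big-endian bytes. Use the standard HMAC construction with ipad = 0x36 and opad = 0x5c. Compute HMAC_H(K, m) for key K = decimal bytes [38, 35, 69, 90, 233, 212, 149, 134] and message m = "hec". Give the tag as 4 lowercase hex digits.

Key decimal bytes [38, 35, 69, 90, 233, 212, 149, 134] = 26 23 45 5a e9 d4 95 86 is 8 bytes > B = 5, so hash it first: H(key) = 03 c0, then zero-pad to 5 bytes: K' = 03 c0 00 00 00.
K' ⊕ ipad = 35 f6 36 36 36.  K' ⊕ opad = 5f 9c 5c 5c 5c.
Inner input = (K'⊕ipad) ∥ m = 35 f6 36 36 36 ∥ 68 65 63.
Inner hash: sum = 53+246+54+54+54+104+101+99 = 765 → 02 fd.
Outer input = (K'⊕opad) ∥ inner = 5f 9c 5c 5c 5c ∥ 02 fd.
Outer hash (tag): sum = 95+156+92+92+92+2+253 = 782 → 03 0e.

030e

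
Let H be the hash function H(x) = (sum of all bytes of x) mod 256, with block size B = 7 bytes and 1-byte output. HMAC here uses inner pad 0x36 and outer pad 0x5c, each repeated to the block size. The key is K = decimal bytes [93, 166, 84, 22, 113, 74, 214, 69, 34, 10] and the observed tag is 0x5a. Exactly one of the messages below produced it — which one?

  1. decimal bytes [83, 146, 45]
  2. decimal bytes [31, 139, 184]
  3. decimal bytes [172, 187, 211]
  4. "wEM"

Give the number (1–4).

Key decimal bytes [93, 166, 84, 22, 113, 74, 214, 69, 34, 10] = 5d a6 54 16 71 4a d6 45 22 0a is 10 bytes > B = 7, so hash it first: H(key) = 6f, then zero-pad to 7 bytes: K' = 6f 00 00 00 00 00 00.
K' ⊕ ipad = 59 36 36 36 36 36 36; K' ⊕ opad = 33 5c 5c 5c 5c 5c 5c.
m1: inner = H(59 36 36 36 36 36 36 53 92 2d) = af; tag = H(33 5c 5c 5c 5c 5c 5c af) = 0a
m2: inner = H(59 36 36 36 36 36 36 1f 8b b8) = ff; tag = H(33 5c 5c 5c 5c 5c 5c ff) = 5a ← matches
m3: inner = H(59 36 36 36 36 36 36 ac bb d3) = d7; tag = H(33 5c 5c 5c 5c 5c 5c d7) = 32
m4: inner = H(59 36 36 36 36 36 36 77 45 4d) = a6; tag = H(33 5c 5c 5c 5c 5c 5c a6) = 01

2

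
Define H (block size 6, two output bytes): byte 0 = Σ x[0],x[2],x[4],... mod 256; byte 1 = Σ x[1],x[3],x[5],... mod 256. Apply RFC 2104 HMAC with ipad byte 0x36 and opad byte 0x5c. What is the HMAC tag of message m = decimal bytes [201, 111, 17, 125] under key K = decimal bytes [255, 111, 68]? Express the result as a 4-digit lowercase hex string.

629c

Key decimal bytes [255, 111, 68] = ff 6f 44 is 3 bytes ≤ B = 6; zero-pad to 6 bytes: K' = ff 6f 44 00 00 00.
K' ⊕ ipad = c9 59 72 36 36 36.  K' ⊕ opad = a3 33 18 5c 5c 5c.
Inner input = (K'⊕ipad) ∥ m = c9 59 72 36 36 36 ∥ c9 6f 11 7d.
Inner hash: even-index sum = 587 mod 256 = 75; odd-index sum = 433 mod 256 = 177 → 4b b1.
Outer input = (K'⊕opad) ∥ inner = a3 33 18 5c 5c 5c ∥ 4b b1.
Outer hash (tag): even-index sum = 354 mod 256 = 98; odd-index sum = 412 mod 256 = 156 → 62 9c.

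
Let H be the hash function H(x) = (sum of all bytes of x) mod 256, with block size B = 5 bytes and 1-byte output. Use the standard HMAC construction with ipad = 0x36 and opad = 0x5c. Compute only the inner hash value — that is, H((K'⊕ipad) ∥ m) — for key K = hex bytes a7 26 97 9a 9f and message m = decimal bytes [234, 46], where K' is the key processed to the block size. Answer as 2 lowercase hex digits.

Key hex bytes a7 26 97 9a 9f is exactly B = 5 bytes: K' = a7 26 97 9a 9f.
K' ⊕ ipad = 91 10 a1 ac a9.
Inner input = 91 10 a1 ac a9 ∥ ea 2e.
Inner hash: sum = 145+16+161+172+169+234+46 = 943; mod 256 = 175 → af.

af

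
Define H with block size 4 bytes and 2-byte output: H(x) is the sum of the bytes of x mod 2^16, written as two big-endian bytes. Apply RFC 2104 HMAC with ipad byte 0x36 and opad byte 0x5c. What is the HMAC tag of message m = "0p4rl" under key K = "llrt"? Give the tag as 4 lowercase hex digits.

01a4

Key "llrt" = 6c 6c 72 74 is exactly B = 4 bytes: K' = 6c 6c 72 74.
K' ⊕ ipad = 5a 5a 44 42.  K' ⊕ opad = 30 30 2e 28.
Inner input = (K'⊕ipad) ∥ m = 5a 5a 44 42 ∥ 30 70 34 72 6c.
Inner hash: sum = 90+90+68+66+48+112+52+114+108 = 748 → 02 ec.
Outer input = (K'⊕opad) ∥ inner = 30 30 2e 28 ∥ 02 ec.
Outer hash (tag): sum = 48+48+46+40+2+236 = 420 → 01 a4.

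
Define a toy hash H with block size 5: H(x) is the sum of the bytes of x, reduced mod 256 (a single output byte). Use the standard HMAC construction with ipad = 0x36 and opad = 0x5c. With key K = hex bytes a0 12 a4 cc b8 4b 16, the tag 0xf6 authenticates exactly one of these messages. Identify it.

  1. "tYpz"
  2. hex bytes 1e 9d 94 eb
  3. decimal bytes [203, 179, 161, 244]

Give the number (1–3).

2

Key hex bytes a0 12 a4 cc b8 4b 16 is 7 bytes > B = 5, so hash it first: H(key) = 3b, then zero-pad to 5 bytes: K' = 3b 00 00 00 00.
K' ⊕ ipad = 0d 36 36 36 36; K' ⊕ opad = 67 5c 5c 5c 5c.
m1: inner = H(0d 36 36 36 36 74 59 70 7a) = 9c; tag = H(67 5c 5c 5c 5c 9c) = 73
m2: inner = H(0d 36 36 36 36 1e 9d 94 eb) = 1f; tag = H(67 5c 5c 5c 5c 1f) = f6 ← matches
m3: inner = H(0d 36 36 36 36 cb b3 a1 f4) = f8; tag = H(67 5c 5c 5c 5c f8) = cf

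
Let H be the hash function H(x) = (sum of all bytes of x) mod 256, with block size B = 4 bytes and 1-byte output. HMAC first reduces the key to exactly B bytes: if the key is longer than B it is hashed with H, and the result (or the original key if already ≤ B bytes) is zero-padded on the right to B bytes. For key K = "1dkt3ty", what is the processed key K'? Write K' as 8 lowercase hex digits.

94000000

|K| = 7 > B = 4, so first hash the key.
H(K): sum = 49+100+107+116+51+116+121 = 660; mod 256 = 148 → 94.
Zero-pad H(K) = 94 to 4 bytes: K' = 94 00 00 00.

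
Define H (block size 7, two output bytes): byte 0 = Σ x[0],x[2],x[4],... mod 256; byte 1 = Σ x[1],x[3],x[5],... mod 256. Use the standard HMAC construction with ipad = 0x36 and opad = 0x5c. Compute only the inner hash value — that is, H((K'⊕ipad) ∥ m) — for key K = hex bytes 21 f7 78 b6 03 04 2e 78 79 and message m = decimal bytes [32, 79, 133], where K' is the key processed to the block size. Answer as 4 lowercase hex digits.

6630

Key hex bytes 21 f7 78 b6 03 04 2e 78 79 is 9 bytes > B = 7, so hash it first: H(key) = 43 29, then zero-pad to 7 bytes: K' = 43 29 00 00 00 00 00.
K' ⊕ ipad = 75 1f 36 36 36 36 36.
Inner input = 75 1f 36 36 36 36 36 ∥ 20 4f 85.
Inner hash: even-index sum = 358 mod 256 = 102; odd-index sum = 304 mod 256 = 48 → 66 30.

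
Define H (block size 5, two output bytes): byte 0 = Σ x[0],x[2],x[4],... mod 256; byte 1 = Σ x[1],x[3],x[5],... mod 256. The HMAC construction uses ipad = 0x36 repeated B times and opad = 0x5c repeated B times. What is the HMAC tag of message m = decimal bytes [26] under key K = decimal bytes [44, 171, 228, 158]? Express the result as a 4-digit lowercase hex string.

e3db

Key decimal bytes [44, 171, 228, 158] = 2c ab e4 9e is 4 bytes ≤ B = 5; zero-pad to 5 bytes: K' = 2c ab e4 9e 00.
K' ⊕ ipad = 1a 9d d2 a8 36.  K' ⊕ opad = 70 f7 b8 c2 5c.
Inner input = (K'⊕ipad) ∥ m = 1a 9d d2 a8 36 ∥ 1a.
Inner hash: even-index sum = 290 mod 256 = 34; odd-index sum = 351 mod 256 = 95 → 22 5f.
Outer input = (K'⊕opad) ∥ inner = 70 f7 b8 c2 5c ∥ 22 5f.
Outer hash (tag): even-index sum = 483 mod 256 = 227; odd-index sum = 475 mod 256 = 219 → e3 db.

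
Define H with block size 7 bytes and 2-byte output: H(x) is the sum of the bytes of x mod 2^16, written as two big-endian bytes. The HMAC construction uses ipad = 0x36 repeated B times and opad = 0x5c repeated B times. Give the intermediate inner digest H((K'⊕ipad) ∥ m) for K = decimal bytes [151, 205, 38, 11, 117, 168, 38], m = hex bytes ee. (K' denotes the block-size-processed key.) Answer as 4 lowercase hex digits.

Key decimal bytes [151, 205, 38, 11, 117, 168, 38] = 97 cd 26 0b 75 a8 26 is exactly B = 7 bytes: K' = 97 cd 26 0b 75 a8 26.
K' ⊕ ipad = a1 fb 10 3d 43 9e 10.
Inner input = a1 fb 10 3d 43 9e 10 ∥ ee.
Inner hash: sum = 161+251+16+61+67+158+16+238 = 968 → 03 c8.

03c8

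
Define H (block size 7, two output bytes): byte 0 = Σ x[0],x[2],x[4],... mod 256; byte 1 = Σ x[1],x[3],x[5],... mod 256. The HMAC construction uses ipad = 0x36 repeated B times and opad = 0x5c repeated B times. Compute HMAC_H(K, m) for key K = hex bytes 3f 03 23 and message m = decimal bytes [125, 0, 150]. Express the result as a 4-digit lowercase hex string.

Key hex bytes 3f 03 23 is 3 bytes ≤ B = 7; zero-pad to 7 bytes: K' = 3f 03 23 00 00 00 00.
K' ⊕ ipad = 09 35 15 36 36 36 36.  K' ⊕ opad = 63 5f 7f 5c 5c 5c 5c.
Inner input = (K'⊕ipad) ∥ m = 09 35 15 36 36 36 36 ∥ 7d 00 96.
Inner hash: even-index sum = 138 mod 256 = 138; odd-index sum = 436 mod 256 = 180 → 8a b4.
Outer input = (K'⊕opad) ∥ inner = 63 5f 7f 5c 5c 5c 5c ∥ 8a b4.
Outer hash (tag): even-index sum = 590 mod 256 = 78; odd-index sum = 417 mod 256 = 161 → 4e a1.

4ea1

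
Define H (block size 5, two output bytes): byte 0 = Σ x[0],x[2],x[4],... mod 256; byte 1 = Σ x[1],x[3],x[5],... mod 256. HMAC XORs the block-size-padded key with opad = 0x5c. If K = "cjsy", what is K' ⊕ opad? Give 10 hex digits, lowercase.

Key "cjsy" = 63 6a 73 79 is 4 bytes ≤ B = 5; zero-pad to 5 bytes: K' = 63 6a 73 79 00.
XOR each byte with 0x5c: 63⊕5c=3f, 6a⊕5c=36, 73⊕5c=2f, 79⊕5c=25, 00⊕5c=5c.

3f362f255c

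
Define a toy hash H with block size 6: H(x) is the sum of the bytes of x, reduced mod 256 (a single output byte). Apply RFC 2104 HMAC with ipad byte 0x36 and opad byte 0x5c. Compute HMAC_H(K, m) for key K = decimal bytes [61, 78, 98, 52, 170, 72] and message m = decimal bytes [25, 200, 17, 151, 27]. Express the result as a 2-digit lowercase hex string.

Key decimal bytes [61, 78, 98, 52, 170, 72] = 3d 4e 62 34 aa 48 is exactly B = 6 bytes: K' = 3d 4e 62 34 aa 48.
K' ⊕ ipad = 0b 78 54 02 9c 7e.  K' ⊕ opad = 61 12 3e 68 f6 14.
Inner input = (K'⊕ipad) ∥ m = 0b 78 54 02 9c 7e ∥ 19 c8 11 97 1b.
Inner hash: sum = 11+120+84+2+156+126+25+200+17+151+27 = 919; mod 256 = 151 → 97.
Outer input = (K'⊕opad) ∥ inner = 61 12 3e 68 f6 14 ∥ 97.
Outer hash (tag): sum = 97+18+62+104+246+20+151 = 698; mod 256 = 186 → ba.

ba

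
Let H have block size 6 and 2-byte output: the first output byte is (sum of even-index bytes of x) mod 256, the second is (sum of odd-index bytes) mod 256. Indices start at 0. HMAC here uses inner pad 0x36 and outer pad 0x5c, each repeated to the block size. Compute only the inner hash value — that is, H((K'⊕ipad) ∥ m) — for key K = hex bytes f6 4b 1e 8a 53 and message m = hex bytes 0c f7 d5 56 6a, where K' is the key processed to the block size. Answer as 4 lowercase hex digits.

98bc

Key hex bytes f6 4b 1e 8a 53 is 5 bytes ≤ B = 6; zero-pad to 6 bytes: K' = f6 4b 1e 8a 53 00.
K' ⊕ ipad = c0 7d 28 bc 65 36.
Inner input = c0 7d 28 bc 65 36 ∥ 0c f7 d5 56 6a.
Inner hash: even-index sum = 664 mod 256 = 152; odd-index sum = 700 mod 256 = 188 → 98 bc.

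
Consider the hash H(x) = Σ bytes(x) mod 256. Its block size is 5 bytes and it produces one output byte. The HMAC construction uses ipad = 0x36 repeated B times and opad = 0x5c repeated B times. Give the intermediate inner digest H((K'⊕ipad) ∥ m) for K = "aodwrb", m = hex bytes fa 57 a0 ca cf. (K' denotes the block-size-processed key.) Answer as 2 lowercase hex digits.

ab

Key "aodwrb" = 61 6f 64 77 72 62 is 6 bytes > B = 5, so hash it first: H(key) = 7f, then zero-pad to 5 bytes: K' = 7f 00 00 00 00.
K' ⊕ ipad = 49 36 36 36 36.
Inner input = 49 36 36 36 36 ∥ fa 57 a0 ca cf.
Inner hash: sum = 73+54+54+54+54+250+87+160+202+207 = 1195; mod 256 = 171 → ab.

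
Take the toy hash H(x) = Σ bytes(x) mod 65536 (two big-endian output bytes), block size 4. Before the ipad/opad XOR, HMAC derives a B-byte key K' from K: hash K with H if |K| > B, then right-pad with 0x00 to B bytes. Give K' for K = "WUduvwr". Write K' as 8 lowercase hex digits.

|K| = 7 > B = 4, so first hash the key.
H(K): sum = 87+85+100+117+118+119+114 = 740 → 02 e4.
Zero-pad H(K) = 02 e4 to 4 bytes: K' = 02 e4 00 00.

02e40000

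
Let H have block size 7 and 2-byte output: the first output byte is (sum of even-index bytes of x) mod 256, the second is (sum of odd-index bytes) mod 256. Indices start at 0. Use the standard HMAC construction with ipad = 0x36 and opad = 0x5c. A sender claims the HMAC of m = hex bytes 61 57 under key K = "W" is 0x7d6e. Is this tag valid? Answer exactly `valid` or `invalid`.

invalid

Key "W" = 57 is 1 byte ≤ B = 7; zero-pad to 7 bytes: K' = 57 00 00 00 00 00 00.
K' ⊕ ipad = 61 36 36 36 36 36 36; K' ⊕ opad = 0b 5c 5c 5c 5c 5c 5c.
Inner hash: even-index sum = 346 mod 256 = 90; odd-index sum = 259 mod 256 = 3 → 5a 03.
Outer hash (recomputed tag): even-index sum = 290 mod 256 = 34; odd-index sum = 366 mod 256 = 110 → 22 6e.
Recomputed tag = 226e; claimed = 7d6e → mismatch.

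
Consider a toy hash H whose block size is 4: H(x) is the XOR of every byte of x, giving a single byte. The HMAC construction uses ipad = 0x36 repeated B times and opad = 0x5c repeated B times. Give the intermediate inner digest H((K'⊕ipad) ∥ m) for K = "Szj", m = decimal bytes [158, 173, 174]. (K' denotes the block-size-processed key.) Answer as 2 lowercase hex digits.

Key "Szj" = 53 7a 6a is 3 bytes ≤ B = 4; zero-pad to 4 bytes: K' = 53 7a 6a 00.
K' ⊕ ipad = 65 4c 5c 36.
Inner input = 65 4c 5c 36 ∥ 9e ad ae.
Inner hash: XOR 65⊕4c⊕5c⊕36⊕9e⊕ad⊕ae = de.

de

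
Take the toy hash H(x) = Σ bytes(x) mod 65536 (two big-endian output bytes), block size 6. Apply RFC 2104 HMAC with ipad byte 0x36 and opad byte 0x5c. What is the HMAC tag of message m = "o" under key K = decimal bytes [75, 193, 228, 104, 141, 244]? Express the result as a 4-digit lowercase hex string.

03ad

Key decimal bytes [75, 193, 228, 104, 141, 244] = 4b c1 e4 68 8d f4 is exactly B = 6 bytes: K' = 4b c1 e4 68 8d f4.
K' ⊕ ipad = 7d f7 d2 5e bb c2.  K' ⊕ opad = 17 9d b8 34 d1 a8.
Inner input = (K'⊕ipad) ∥ m = 7d f7 d2 5e bb c2 ∥ 6f.
Inner hash: sum = 125+247+210+94+187+194+111 = 1168 → 04 90.
Outer input = (K'⊕opad) ∥ inner = 17 9d b8 34 d1 a8 ∥ 04 90.
Outer hash (tag): sum = 23+157+184+52+209+168+4+144 = 941 → 03 ad.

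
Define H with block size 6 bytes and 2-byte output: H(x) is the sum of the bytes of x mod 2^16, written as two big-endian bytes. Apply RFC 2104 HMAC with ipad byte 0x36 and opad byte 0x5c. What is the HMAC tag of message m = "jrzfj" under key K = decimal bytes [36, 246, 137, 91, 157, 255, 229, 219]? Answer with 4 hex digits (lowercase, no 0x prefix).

Key decimal bytes [36, 246, 137, 91, 157, 255, 229, 219] = 24 f6 89 5b 9d ff e5 db is 8 bytes > B = 6, so hash it first: H(key) = 05 5a, then zero-pad to 6 bytes: K' = 05 5a 00 00 00 00.
K' ⊕ ipad = 33 6c 36 36 36 36.  K' ⊕ opad = 59 06 5c 5c 5c 5c.
Inner input = (K'⊕ipad) ∥ m = 33 6c 36 36 36 36 ∥ 6a 72 7a 66 6a.
Inner hash: sum = 51+108+54+54+54+54+106+114+122+102+106 = 925 → 03 9d.
Outer input = (K'⊕opad) ∥ inner = 59 06 5c 5c 5c 5c ∥ 03 9d.
Outer hash (tag): sum = 89+6+92+92+92+92+3+157 = 623 → 02 6f.

026f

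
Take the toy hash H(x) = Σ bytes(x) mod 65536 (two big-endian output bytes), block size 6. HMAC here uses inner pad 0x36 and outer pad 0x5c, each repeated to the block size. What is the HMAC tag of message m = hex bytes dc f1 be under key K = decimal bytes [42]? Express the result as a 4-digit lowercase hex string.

02fa

Key decimal bytes [42] = 2a is 1 byte ≤ B = 6; zero-pad to 6 bytes: K' = 2a 00 00 00 00 00.
K' ⊕ ipad = 1c 36 36 36 36 36.  K' ⊕ opad = 76 5c 5c 5c 5c 5c.
Inner input = (K'⊕ipad) ∥ m = 1c 36 36 36 36 36 ∥ dc f1 be.
Inner hash: sum = 28+54+54+54+54+54+220+241+190 = 949 → 03 b5.
Outer input = (K'⊕opad) ∥ inner = 76 5c 5c 5c 5c 5c ∥ 03 b5.
Outer hash (tag): sum = 118+92+92+92+92+92+3+181 = 762 → 02 fa.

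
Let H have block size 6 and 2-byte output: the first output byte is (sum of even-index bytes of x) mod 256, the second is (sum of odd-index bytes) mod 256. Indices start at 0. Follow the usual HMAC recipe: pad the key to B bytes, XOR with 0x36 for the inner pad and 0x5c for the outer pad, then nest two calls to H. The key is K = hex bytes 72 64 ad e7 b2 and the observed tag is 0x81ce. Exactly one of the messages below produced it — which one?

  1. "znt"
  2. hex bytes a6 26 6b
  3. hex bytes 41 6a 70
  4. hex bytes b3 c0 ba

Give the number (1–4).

2

Key hex bytes 72 64 ad e7 b2 is 5 bytes ≤ B = 6; zero-pad to 6 bytes: K' = 72 64 ad e7 b2 00.
K' ⊕ ipad = 44 52 9b d1 84 36; K' ⊕ opad = 2e 38 f1 bb ee 5c.
m1: inner = H(44 52 9b d1 84 36 7a 6e 74) = 51 c7; tag = H(2e 38 f1 bb ee 5c 51 c7) = 5e16
m2: inner = H(44 52 9b d1 84 36 a6 26 6b) = 74 7f; tag = H(2e 38 f1 bb ee 5c 74 7f) = 81ce ← matches
m3: inner = H(44 52 9b d1 84 36 41 6a 70) = 14 c3; tag = H(2e 38 f1 bb ee 5c 14 c3) = 2112
m4: inner = H(44 52 9b d1 84 36 b3 c0 ba) = d0 19; tag = H(2e 38 f1 bb ee 5c d0 19) = dd68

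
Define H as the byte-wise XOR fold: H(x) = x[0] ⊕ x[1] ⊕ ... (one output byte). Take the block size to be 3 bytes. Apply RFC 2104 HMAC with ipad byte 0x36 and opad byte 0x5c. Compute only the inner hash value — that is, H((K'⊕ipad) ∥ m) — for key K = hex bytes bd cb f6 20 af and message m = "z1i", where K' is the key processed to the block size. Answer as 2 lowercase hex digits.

1b

Key hex bytes bd cb f6 20 af is 5 bytes > B = 3, so hash it first: H(key) = 0f, then zero-pad to 3 bytes: K' = 0f 00 00.
K' ⊕ ipad = 39 36 36.
Inner input = 39 36 36 ∥ 7a 31 69.
Inner hash: XOR 39⊕36⊕36⊕7a⊕31⊕69 = 1b.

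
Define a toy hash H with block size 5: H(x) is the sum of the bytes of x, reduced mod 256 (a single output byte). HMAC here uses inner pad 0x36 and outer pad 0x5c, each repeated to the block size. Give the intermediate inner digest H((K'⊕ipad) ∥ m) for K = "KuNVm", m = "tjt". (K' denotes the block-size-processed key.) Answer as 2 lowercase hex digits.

Key "KuNVm" = 4b 75 4e 56 6d is exactly B = 5 bytes: K' = 4b 75 4e 56 6d.
K' ⊕ ipad = 7d 43 78 60 5b.
Inner input = 7d 43 78 60 5b ∥ 74 6a 74.
Inner hash: sum = 125+67+120+96+91+116+106+116 = 837; mod 256 = 69 → 45.

45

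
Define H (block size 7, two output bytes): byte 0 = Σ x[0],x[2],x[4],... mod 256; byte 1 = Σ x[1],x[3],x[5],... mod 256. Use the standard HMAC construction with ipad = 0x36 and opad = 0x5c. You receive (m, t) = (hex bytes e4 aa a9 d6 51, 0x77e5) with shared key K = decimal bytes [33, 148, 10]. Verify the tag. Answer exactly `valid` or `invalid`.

invalid

Key decimal bytes [33, 148, 10] = 21 94 0a is 3 bytes ≤ B = 7; zero-pad to 7 bytes: K' = 21 94 0a 00 00 00 00.
K' ⊕ ipad = 17 a2 3c 36 36 36 36; K' ⊕ opad = 7d c8 56 5c 5c 5c 5c.
Inner hash: even-index sum = 575 mod 256 = 63; odd-index sum = 748 mod 256 = 236 → 3f ec.
Outer hash (recomputed tag): even-index sum = 631 mod 256 = 119; odd-index sum = 447 mod 256 = 191 → 77 bf.
Recomputed tag = 77bf; claimed = 77e5 → mismatch.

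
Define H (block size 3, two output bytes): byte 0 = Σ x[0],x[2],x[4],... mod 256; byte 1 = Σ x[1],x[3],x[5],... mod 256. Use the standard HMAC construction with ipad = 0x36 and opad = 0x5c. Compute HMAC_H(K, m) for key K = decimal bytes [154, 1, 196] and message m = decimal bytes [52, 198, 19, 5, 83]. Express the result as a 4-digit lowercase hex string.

Key decimal bytes [154, 1, 196] = 9a 01 c4 is exactly B = 3 bytes: K' = 9a 01 c4.
K' ⊕ ipad = ac 37 f2.  K' ⊕ opad = c6 5d 98.
Inner input = (K'⊕ipad) ∥ m = ac 37 f2 ∥ 34 c6 13 05 53.
Inner hash: even-index sum = 617 mod 256 = 105; odd-index sum = 209 mod 256 = 209 → 69 d1.
Outer input = (K'⊕opad) ∥ inner = c6 5d 98 ∥ 69 d1.
Outer hash (tag): even-index sum = 559 mod 256 = 47; odd-index sum = 198 mod 256 = 198 → 2f c6.

2fc6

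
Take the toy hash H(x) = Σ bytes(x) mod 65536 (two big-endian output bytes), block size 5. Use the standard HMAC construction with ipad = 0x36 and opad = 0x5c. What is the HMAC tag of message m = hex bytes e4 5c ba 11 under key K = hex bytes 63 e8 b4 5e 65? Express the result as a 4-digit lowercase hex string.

0295

Key hex bytes 63 e8 b4 5e 65 is exactly B = 5 bytes: K' = 63 e8 b4 5e 65.
K' ⊕ ipad = 55 de 82 68 53.  K' ⊕ opad = 3f b4 e8 02 39.
Inner input = (K'⊕ipad) ∥ m = 55 de 82 68 53 ∥ e4 5c ba 11.
Inner hash: sum = 85+222+130+104+83+228+92+186+17 = 1147 → 04 7b.
Outer input = (K'⊕opad) ∥ inner = 3f b4 e8 02 39 ∥ 04 7b.
Outer hash (tag): sum = 63+180+232+2+57+4+123 = 661 → 02 95.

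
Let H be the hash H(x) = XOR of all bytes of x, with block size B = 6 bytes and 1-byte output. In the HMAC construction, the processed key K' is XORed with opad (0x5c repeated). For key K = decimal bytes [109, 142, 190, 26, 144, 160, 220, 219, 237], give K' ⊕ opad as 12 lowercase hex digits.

c15c5c5c5c5c

Key decimal bytes [109, 142, 190, 26, 144, 160, 220, 219, 237] = 6d 8e be 1a 90 a0 dc db ed is 9 bytes > B = 6, so hash it first: H(key) = 9d, then zero-pad to 6 bytes: K' = 9d 00 00 00 00 00.
XOR each byte with 0x5c: 9d⊕5c=c1, 00⊕5c=5c, 00⊕5c=5c, 00⊕5c=5c, 00⊕5c=5c, 00⊕5c=5c.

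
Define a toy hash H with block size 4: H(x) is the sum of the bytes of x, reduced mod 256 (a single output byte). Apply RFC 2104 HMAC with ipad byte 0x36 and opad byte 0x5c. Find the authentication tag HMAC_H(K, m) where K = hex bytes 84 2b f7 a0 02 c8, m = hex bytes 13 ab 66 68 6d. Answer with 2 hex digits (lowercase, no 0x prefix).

21

Key hex bytes 84 2b f7 a0 02 c8 is 6 bytes > B = 4, so hash it first: H(key) = 10, then zero-pad to 4 bytes: K' = 10 00 00 00.
K' ⊕ ipad = 26 36 36 36.  K' ⊕ opad = 4c 5c 5c 5c.
Inner input = (K'⊕ipad) ∥ m = 26 36 36 36 ∥ 13 ab 66 68 6d.
Inner hash: sum = 38+54+54+54+19+171+102+104+109 = 705; mod 256 = 193 → c1.
Outer input = (K'⊕opad) ∥ inner = 4c 5c 5c 5c ∥ c1.
Outer hash (tag): sum = 76+92+92+92+193 = 545; mod 256 = 33 → 21.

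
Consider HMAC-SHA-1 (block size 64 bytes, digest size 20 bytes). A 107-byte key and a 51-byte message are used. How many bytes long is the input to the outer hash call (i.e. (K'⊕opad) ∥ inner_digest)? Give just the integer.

84

Key is 107 > 64 bytes, so it is hashed to 20 bytes then zero-padded to 64: |K'| = 64.
Outer input = (K'⊕opad) ∥ H(inner) → 64 + 20 = 84 bytes.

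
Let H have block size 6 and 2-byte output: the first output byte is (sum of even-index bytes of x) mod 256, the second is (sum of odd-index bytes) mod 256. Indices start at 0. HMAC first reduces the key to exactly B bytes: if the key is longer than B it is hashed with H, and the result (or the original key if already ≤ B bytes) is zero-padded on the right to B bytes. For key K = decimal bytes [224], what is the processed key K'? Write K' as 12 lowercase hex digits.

e00000000000

Key decimal bytes [224] = e0 is 1 byte ≤ B = 6; zero-pad to 6 bytes: K' = e0 00 00 00 00 00.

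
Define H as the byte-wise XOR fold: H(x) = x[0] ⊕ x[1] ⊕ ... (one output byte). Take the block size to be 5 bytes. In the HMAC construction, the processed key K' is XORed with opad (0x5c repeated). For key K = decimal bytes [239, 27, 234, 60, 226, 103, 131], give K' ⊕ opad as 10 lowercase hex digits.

Key decimal bytes [239, 27, 234, 60, 226, 103, 131] = ef 1b ea 3c e2 67 83 is 7 bytes > B = 5, so hash it first: H(key) = 24, then zero-pad to 5 bytes: K' = 24 00 00 00 00.
XOR each byte with 0x5c: 24⊕5c=78, 00⊕5c=5c, 00⊕5c=5c, 00⊕5c=5c, 00⊕5c=5c.

785c5c5c5c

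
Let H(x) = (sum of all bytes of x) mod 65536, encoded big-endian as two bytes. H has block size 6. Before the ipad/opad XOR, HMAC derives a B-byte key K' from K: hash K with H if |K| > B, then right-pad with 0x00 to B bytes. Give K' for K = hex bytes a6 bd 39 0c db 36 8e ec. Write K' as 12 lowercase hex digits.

|K| = 8 > B = 6, so first hash the key.
H(K): sum = 166+189+57+12+219+54+142+236 = 1075 → 04 33.
Zero-pad H(K) = 04 33 to 6 bytes: K' = 04 33 00 00 00 00.

043300000000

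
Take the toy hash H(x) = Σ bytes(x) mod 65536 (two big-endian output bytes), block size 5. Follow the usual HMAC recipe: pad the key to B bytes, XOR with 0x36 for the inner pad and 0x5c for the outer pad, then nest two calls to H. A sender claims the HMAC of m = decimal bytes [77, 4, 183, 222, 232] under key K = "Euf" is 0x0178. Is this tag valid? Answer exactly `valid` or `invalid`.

valid

Key "Euf" = 45 75 66 is 3 bytes ≤ B = 5; zero-pad to 5 bytes: K' = 45 75 66 00 00.
K' ⊕ ipad = 73 43 50 36 36; K' ⊕ opad = 19 29 3a 5c 5c.
Inner hash: sum = 115+67+80+54+54+77+4+183+222+232 = 1088 → 04 40.
Outer hash (recomputed tag): sum = 25+41+58+92+92+4+64 = 376 → 01 78.
Recomputed tag = 0178; claimed = 0178 → match.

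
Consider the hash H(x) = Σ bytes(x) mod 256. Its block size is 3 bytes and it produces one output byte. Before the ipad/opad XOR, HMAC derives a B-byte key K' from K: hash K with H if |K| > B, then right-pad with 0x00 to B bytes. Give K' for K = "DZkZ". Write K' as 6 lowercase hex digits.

630000

|K| = 4 > B = 3, so first hash the key.
H(K): sum = 68+90+107+90 = 355; mod 256 = 99 → 63.
Zero-pad H(K) = 63 to 3 bytes: K' = 63 00 00.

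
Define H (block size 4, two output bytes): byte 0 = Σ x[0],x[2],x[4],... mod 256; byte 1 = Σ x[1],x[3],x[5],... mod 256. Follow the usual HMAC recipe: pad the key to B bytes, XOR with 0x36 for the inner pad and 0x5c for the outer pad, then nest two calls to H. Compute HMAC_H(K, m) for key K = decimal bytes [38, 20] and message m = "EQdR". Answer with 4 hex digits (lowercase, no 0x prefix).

c59f

Key decimal bytes [38, 20] = 26 14 is 2 bytes ≤ B = 4; zero-pad to 4 bytes: K' = 26 14 00 00.
K' ⊕ ipad = 10 22 36 36.  K' ⊕ opad = 7a 48 5c 5c.
Inner input = (K'⊕ipad) ∥ m = 10 22 36 36 ∥ 45 51 64 52.
Inner hash: even-index sum = 239 mod 256 = 239; odd-index sum = 251 mod 256 = 251 → ef fb.
Outer input = (K'⊕opad) ∥ inner = 7a 48 5c 5c ∥ ef fb.
Outer hash (tag): even-index sum = 453 mod 256 = 197; odd-index sum = 415 mod 256 = 159 → c5 9f.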